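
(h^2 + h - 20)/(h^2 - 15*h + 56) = (h^2 + h - 20)/(h^2 - 15*h + 56)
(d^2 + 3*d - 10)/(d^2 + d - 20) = (d - 2)/(d - 4)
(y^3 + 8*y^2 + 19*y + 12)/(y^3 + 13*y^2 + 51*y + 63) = (y^2 + 5*y + 4)/(y^2 + 10*y + 21)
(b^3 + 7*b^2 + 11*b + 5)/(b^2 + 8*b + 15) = (b^2 + 2*b + 1)/(b + 3)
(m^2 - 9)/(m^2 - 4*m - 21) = (m - 3)/(m - 7)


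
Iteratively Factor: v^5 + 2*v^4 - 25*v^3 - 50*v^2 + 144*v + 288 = (v - 4)*(v^4 + 6*v^3 - v^2 - 54*v - 72) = (v - 4)*(v + 3)*(v^3 + 3*v^2 - 10*v - 24) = (v - 4)*(v + 3)*(v + 4)*(v^2 - v - 6) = (v - 4)*(v + 2)*(v + 3)*(v + 4)*(v - 3)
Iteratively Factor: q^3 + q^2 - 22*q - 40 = (q + 4)*(q^2 - 3*q - 10) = (q - 5)*(q + 4)*(q + 2)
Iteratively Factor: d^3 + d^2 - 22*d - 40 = (d - 5)*(d^2 + 6*d + 8) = (d - 5)*(d + 4)*(d + 2)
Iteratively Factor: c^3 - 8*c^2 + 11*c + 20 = (c + 1)*(c^2 - 9*c + 20) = (c - 4)*(c + 1)*(c - 5)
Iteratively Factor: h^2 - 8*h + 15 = (h - 3)*(h - 5)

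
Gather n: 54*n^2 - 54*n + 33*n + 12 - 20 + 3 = 54*n^2 - 21*n - 5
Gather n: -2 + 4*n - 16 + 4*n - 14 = 8*n - 32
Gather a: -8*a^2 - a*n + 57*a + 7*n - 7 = -8*a^2 + a*(57 - n) + 7*n - 7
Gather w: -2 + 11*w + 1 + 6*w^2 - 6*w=6*w^2 + 5*w - 1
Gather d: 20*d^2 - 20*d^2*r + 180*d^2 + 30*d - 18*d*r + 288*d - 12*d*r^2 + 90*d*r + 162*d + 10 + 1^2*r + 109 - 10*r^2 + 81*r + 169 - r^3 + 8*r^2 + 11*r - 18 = d^2*(200 - 20*r) + d*(-12*r^2 + 72*r + 480) - r^3 - 2*r^2 + 93*r + 270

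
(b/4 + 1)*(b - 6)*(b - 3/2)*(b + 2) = b^4/4 - 3*b^3/8 - 7*b^2 - 3*b/2 + 18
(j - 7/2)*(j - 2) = j^2 - 11*j/2 + 7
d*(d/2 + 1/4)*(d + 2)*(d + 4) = d^4/2 + 13*d^3/4 + 11*d^2/2 + 2*d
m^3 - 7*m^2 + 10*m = m*(m - 5)*(m - 2)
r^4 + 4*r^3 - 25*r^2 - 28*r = r*(r - 4)*(r + 1)*(r + 7)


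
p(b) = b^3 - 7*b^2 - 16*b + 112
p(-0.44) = 117.60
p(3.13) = 24.01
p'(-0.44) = -9.26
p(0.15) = 109.45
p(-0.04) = 112.63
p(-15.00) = -4598.00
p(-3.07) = 66.21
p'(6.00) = 8.00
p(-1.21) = 119.34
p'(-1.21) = 5.33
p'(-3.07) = 55.25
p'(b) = 3*b^2 - 14*b - 16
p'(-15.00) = 869.00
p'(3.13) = -30.43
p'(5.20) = -7.68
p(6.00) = -20.00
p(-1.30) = 118.77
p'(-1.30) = 7.27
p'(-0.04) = -15.44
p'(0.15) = -18.03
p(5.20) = -19.87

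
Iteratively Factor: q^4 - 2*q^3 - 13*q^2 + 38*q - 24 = (q - 2)*(q^3 - 13*q + 12) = (q - 3)*(q - 2)*(q^2 + 3*q - 4) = (q - 3)*(q - 2)*(q - 1)*(q + 4)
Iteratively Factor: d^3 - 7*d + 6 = (d - 2)*(d^2 + 2*d - 3) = (d - 2)*(d + 3)*(d - 1)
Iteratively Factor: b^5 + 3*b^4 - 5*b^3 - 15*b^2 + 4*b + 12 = (b - 2)*(b^4 + 5*b^3 + 5*b^2 - 5*b - 6) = (b - 2)*(b + 1)*(b^3 + 4*b^2 + b - 6) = (b - 2)*(b - 1)*(b + 1)*(b^2 + 5*b + 6) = (b - 2)*(b - 1)*(b + 1)*(b + 2)*(b + 3)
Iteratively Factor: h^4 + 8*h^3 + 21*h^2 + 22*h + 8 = (h + 2)*(h^3 + 6*h^2 + 9*h + 4) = (h + 1)*(h + 2)*(h^2 + 5*h + 4) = (h + 1)^2*(h + 2)*(h + 4)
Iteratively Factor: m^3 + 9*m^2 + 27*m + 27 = (m + 3)*(m^2 + 6*m + 9) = (m + 3)^2*(m + 3)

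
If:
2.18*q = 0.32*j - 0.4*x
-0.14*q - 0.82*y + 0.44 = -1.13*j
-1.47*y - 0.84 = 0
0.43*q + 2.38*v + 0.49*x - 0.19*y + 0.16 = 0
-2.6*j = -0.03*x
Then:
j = -0.27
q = 4.29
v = 3.97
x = -23.61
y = -0.57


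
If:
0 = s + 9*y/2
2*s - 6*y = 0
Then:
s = 0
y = 0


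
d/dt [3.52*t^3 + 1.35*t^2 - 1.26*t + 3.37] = 10.56*t^2 + 2.7*t - 1.26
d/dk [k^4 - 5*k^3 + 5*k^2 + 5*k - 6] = 4*k^3 - 15*k^2 + 10*k + 5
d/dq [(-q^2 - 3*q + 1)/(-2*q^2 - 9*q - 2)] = (3*q^2 + 8*q + 15)/(4*q^4 + 36*q^3 + 89*q^2 + 36*q + 4)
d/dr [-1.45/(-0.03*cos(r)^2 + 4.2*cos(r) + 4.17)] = (0.087*cos(r) - 6.09)*sin(r)/(-0.03*cos(r)^2 + 4.2*cos(r) + 4.17)^2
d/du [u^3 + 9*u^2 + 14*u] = 3*u^2 + 18*u + 14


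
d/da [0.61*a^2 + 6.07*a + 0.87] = 1.22*a + 6.07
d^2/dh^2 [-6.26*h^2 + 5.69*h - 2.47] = -12.5200000000000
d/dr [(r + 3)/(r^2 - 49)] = (r^2 - 2*r*(r + 3) - 49)/(r^2 - 49)^2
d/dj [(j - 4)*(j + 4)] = 2*j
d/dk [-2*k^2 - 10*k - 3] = -4*k - 10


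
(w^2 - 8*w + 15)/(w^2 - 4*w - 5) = (w - 3)/(w + 1)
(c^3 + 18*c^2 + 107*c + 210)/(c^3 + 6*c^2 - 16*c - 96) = (c^2 + 12*c + 35)/(c^2 - 16)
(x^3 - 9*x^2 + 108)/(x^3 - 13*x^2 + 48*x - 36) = (x + 3)/(x - 1)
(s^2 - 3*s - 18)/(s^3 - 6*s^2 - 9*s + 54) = 1/(s - 3)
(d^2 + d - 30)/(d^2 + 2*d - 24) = (d - 5)/(d - 4)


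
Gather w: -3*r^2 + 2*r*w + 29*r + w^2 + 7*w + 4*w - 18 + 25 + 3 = -3*r^2 + 29*r + w^2 + w*(2*r + 11) + 10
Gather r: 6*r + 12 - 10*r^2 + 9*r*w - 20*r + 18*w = -10*r^2 + r*(9*w - 14) + 18*w + 12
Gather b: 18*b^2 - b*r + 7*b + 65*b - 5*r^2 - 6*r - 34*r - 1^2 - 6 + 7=18*b^2 + b*(72 - r) - 5*r^2 - 40*r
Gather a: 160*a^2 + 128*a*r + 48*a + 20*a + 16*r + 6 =160*a^2 + a*(128*r + 68) + 16*r + 6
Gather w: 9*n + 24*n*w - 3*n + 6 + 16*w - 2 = 6*n + w*(24*n + 16) + 4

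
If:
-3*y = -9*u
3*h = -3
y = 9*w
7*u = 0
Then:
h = -1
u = 0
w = 0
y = 0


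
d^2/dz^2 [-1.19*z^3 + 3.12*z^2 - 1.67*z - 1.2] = 6.24 - 7.14*z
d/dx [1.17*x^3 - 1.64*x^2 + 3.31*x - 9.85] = 3.51*x^2 - 3.28*x + 3.31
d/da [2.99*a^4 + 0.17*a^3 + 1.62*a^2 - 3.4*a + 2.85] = 11.96*a^3 + 0.51*a^2 + 3.24*a - 3.4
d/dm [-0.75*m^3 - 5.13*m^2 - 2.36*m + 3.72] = -2.25*m^2 - 10.26*m - 2.36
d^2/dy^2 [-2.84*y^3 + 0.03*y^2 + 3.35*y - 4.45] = 0.06 - 17.04*y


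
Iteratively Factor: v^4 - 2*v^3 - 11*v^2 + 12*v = (v - 4)*(v^3 + 2*v^2 - 3*v) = (v - 4)*(v + 3)*(v^2 - v) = v*(v - 4)*(v + 3)*(v - 1)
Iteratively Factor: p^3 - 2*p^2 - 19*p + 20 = (p + 4)*(p^2 - 6*p + 5) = (p - 5)*(p + 4)*(p - 1)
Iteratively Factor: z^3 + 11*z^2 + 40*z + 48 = (z + 4)*(z^2 + 7*z + 12) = (z + 3)*(z + 4)*(z + 4)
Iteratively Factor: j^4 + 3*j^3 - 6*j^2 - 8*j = (j + 1)*(j^3 + 2*j^2 - 8*j) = (j + 1)*(j + 4)*(j^2 - 2*j) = j*(j + 1)*(j + 4)*(j - 2)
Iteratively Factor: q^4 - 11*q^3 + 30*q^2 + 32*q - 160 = (q - 4)*(q^3 - 7*q^2 + 2*q + 40) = (q - 4)^2*(q^2 - 3*q - 10) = (q - 4)^2*(q + 2)*(q - 5)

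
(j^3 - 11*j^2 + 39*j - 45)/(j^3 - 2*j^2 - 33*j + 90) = (j - 3)/(j + 6)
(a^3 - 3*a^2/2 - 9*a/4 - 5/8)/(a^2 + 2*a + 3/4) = (4*a^2 - 8*a - 5)/(2*(2*a + 3))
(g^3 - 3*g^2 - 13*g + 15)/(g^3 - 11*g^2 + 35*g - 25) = (g + 3)/(g - 5)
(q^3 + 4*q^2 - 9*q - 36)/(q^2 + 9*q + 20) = (q^2 - 9)/(q + 5)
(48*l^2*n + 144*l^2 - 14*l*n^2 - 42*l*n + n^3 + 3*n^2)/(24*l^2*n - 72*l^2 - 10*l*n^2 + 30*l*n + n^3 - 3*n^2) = (8*l*n + 24*l - n^2 - 3*n)/(4*l*n - 12*l - n^2 + 3*n)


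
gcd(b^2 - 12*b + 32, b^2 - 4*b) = b - 4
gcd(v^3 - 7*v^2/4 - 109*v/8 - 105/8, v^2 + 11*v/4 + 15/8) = v + 3/2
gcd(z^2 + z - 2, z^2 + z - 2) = z^2 + z - 2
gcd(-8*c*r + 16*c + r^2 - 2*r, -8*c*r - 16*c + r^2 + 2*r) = -8*c + r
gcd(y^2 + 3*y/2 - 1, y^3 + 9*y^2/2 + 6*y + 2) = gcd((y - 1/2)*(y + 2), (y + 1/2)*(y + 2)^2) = y + 2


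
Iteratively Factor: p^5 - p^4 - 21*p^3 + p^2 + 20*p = (p)*(p^4 - p^3 - 21*p^2 + p + 20) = p*(p - 1)*(p^3 - 21*p - 20) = p*(p - 1)*(p + 4)*(p^2 - 4*p - 5) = p*(p - 1)*(p + 1)*(p + 4)*(p - 5)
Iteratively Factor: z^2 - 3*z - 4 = (z + 1)*(z - 4)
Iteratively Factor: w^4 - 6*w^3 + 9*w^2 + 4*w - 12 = (w - 2)*(w^3 - 4*w^2 + w + 6) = (w - 2)^2*(w^2 - 2*w - 3) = (w - 2)^2*(w + 1)*(w - 3)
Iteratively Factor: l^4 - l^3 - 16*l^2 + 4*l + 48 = (l - 4)*(l^3 + 3*l^2 - 4*l - 12) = (l - 4)*(l + 2)*(l^2 + l - 6) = (l - 4)*(l + 2)*(l + 3)*(l - 2)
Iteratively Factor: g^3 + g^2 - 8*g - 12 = (g + 2)*(g^2 - g - 6) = (g + 2)^2*(g - 3)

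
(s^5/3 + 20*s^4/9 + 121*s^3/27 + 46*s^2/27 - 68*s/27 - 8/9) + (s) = s^5/3 + 20*s^4/9 + 121*s^3/27 + 46*s^2/27 - 41*s/27 - 8/9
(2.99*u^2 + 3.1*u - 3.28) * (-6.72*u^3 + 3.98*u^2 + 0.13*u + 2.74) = -20.0928*u^5 - 8.9318*u^4 + 34.7683*u^3 - 4.4588*u^2 + 8.0676*u - 8.9872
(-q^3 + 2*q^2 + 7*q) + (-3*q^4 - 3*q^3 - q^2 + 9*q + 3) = -3*q^4 - 4*q^3 + q^2 + 16*q + 3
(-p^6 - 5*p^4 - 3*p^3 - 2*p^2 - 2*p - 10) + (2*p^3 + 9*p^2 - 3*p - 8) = -p^6 - 5*p^4 - p^3 + 7*p^2 - 5*p - 18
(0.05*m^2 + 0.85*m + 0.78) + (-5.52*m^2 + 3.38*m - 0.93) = -5.47*m^2 + 4.23*m - 0.15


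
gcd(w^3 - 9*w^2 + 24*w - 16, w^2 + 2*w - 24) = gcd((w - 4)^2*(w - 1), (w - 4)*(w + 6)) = w - 4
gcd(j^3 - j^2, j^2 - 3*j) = j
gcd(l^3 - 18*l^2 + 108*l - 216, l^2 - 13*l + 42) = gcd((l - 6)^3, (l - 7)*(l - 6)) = l - 6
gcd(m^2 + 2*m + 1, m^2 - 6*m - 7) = m + 1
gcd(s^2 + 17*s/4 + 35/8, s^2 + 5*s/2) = s + 5/2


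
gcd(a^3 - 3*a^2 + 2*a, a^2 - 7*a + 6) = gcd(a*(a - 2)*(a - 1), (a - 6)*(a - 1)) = a - 1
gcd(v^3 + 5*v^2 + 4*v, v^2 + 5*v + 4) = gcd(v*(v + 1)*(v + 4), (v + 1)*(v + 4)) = v^2 + 5*v + 4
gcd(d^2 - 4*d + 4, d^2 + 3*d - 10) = d - 2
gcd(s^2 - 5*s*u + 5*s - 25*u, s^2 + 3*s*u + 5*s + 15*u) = s + 5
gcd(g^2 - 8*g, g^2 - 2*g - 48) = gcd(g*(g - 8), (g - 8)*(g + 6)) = g - 8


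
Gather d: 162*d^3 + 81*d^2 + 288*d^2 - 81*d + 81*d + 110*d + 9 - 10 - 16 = 162*d^3 + 369*d^2 + 110*d - 17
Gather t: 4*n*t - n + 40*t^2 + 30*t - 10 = -n + 40*t^2 + t*(4*n + 30) - 10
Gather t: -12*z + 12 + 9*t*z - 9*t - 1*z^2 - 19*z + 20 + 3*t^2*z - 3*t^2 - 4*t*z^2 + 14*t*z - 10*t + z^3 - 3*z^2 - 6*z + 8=t^2*(3*z - 3) + t*(-4*z^2 + 23*z - 19) + z^3 - 4*z^2 - 37*z + 40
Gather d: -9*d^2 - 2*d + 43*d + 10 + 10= -9*d^2 + 41*d + 20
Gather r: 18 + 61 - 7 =72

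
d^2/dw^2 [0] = 0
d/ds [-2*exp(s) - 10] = -2*exp(s)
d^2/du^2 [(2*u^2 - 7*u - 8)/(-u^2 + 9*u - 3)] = 2*(-11*u^3 + 42*u^2 - 279*u + 795)/(u^6 - 27*u^5 + 252*u^4 - 891*u^3 + 756*u^2 - 243*u + 27)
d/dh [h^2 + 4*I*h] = 2*h + 4*I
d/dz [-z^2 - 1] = -2*z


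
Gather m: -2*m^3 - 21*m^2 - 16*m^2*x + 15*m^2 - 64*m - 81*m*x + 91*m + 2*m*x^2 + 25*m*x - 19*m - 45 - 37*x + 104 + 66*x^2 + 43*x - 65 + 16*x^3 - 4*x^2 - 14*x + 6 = -2*m^3 + m^2*(-16*x - 6) + m*(2*x^2 - 56*x + 8) + 16*x^3 + 62*x^2 - 8*x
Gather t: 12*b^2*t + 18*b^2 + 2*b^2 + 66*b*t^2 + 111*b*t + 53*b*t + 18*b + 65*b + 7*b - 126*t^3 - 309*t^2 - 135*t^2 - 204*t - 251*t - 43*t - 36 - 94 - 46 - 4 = 20*b^2 + 90*b - 126*t^3 + t^2*(66*b - 444) + t*(12*b^2 + 164*b - 498) - 180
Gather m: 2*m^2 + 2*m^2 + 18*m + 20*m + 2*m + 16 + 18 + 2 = 4*m^2 + 40*m + 36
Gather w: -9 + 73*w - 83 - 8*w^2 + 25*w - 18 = -8*w^2 + 98*w - 110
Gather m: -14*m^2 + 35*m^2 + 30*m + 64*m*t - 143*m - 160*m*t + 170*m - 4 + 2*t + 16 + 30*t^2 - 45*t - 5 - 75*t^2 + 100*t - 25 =21*m^2 + m*(57 - 96*t) - 45*t^2 + 57*t - 18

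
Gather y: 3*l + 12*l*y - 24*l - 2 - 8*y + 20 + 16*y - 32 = -21*l + y*(12*l + 8) - 14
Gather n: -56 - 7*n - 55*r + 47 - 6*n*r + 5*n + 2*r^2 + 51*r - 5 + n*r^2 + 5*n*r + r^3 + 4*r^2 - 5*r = n*(r^2 - r - 2) + r^3 + 6*r^2 - 9*r - 14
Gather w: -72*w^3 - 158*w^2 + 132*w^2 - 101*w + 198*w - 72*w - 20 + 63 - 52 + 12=-72*w^3 - 26*w^2 + 25*w + 3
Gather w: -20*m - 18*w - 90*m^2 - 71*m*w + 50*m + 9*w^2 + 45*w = -90*m^2 + 30*m + 9*w^2 + w*(27 - 71*m)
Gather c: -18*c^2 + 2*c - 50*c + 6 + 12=-18*c^2 - 48*c + 18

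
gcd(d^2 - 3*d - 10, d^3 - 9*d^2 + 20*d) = d - 5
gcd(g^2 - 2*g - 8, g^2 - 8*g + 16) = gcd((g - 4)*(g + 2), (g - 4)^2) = g - 4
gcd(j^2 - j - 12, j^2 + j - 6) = j + 3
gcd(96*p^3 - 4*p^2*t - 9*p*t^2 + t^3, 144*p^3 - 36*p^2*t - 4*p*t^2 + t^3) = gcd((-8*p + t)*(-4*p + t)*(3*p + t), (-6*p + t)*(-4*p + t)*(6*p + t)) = 4*p - t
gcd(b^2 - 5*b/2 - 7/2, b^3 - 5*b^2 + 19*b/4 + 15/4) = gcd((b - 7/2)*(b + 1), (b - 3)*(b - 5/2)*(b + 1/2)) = 1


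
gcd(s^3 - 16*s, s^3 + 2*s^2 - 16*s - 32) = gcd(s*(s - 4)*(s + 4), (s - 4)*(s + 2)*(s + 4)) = s^2 - 16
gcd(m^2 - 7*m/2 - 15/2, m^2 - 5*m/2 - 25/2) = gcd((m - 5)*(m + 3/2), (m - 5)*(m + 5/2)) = m - 5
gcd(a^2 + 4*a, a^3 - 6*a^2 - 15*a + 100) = a + 4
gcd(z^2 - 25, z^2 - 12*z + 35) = z - 5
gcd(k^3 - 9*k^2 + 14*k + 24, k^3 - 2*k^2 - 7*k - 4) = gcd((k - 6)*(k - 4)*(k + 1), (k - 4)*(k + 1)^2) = k^2 - 3*k - 4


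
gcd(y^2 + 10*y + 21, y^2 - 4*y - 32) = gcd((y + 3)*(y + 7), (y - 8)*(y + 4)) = 1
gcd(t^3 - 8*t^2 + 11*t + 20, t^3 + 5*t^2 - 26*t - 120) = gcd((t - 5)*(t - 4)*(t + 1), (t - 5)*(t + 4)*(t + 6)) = t - 5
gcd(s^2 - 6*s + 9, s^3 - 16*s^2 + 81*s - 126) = s - 3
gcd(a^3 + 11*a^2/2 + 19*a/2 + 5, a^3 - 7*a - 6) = a^2 + 3*a + 2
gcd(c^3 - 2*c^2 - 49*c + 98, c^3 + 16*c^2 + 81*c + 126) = c + 7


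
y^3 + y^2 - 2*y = y*(y - 1)*(y + 2)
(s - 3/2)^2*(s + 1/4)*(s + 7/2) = s^4 + 3*s^3/4 - 65*s^2/8 + 93*s/16 + 63/32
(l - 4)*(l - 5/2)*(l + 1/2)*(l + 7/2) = l^4 - 5*l^3/2 - 57*l^2/4 + 229*l/8 + 35/2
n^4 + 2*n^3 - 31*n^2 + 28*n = n*(n - 4)*(n - 1)*(n + 7)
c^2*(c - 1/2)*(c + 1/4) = c^4 - c^3/4 - c^2/8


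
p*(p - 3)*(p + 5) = p^3 + 2*p^2 - 15*p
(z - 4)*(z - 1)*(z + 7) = z^3 + 2*z^2 - 31*z + 28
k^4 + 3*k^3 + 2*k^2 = k^2*(k + 1)*(k + 2)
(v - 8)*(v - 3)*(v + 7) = v^3 - 4*v^2 - 53*v + 168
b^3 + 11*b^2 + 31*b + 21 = (b + 1)*(b + 3)*(b + 7)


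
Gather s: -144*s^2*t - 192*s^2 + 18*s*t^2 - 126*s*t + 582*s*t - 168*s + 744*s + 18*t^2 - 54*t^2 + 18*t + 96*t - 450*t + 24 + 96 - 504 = s^2*(-144*t - 192) + s*(18*t^2 + 456*t + 576) - 36*t^2 - 336*t - 384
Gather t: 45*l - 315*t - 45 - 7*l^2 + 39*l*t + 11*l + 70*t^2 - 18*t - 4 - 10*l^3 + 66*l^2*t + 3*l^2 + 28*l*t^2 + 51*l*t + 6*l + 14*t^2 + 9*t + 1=-10*l^3 - 4*l^2 + 62*l + t^2*(28*l + 84) + t*(66*l^2 + 90*l - 324) - 48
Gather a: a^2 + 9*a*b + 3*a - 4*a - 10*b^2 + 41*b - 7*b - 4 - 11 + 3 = a^2 + a*(9*b - 1) - 10*b^2 + 34*b - 12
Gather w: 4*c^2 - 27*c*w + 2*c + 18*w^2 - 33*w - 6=4*c^2 + 2*c + 18*w^2 + w*(-27*c - 33) - 6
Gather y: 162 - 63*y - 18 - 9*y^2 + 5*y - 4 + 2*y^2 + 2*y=-7*y^2 - 56*y + 140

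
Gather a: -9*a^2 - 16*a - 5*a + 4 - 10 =-9*a^2 - 21*a - 6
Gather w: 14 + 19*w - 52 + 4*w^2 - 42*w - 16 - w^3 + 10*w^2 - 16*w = -w^3 + 14*w^2 - 39*w - 54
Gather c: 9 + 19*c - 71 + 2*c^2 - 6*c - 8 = 2*c^2 + 13*c - 70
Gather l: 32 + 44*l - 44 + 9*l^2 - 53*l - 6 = 9*l^2 - 9*l - 18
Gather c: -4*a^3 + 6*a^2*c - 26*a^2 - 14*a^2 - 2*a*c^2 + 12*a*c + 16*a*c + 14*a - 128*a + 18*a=-4*a^3 - 40*a^2 - 2*a*c^2 - 96*a + c*(6*a^2 + 28*a)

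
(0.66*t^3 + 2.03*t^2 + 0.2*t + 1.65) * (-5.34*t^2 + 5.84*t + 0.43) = -3.5244*t^5 - 6.9858*t^4 + 11.071*t^3 - 6.7701*t^2 + 9.722*t + 0.7095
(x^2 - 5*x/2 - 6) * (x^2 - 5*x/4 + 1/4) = x^4 - 15*x^3/4 - 21*x^2/8 + 55*x/8 - 3/2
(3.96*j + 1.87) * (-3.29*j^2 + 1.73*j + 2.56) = -13.0284*j^3 + 0.698499999999999*j^2 + 13.3727*j + 4.7872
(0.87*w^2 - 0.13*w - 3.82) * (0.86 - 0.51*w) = -0.4437*w^3 + 0.8145*w^2 + 1.8364*w - 3.2852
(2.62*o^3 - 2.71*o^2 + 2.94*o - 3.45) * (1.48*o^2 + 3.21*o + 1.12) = 3.8776*o^5 + 4.3994*o^4 - 1.4135*o^3 + 1.2962*o^2 - 7.7817*o - 3.864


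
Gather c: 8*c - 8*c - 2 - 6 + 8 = 0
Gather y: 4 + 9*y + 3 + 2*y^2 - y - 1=2*y^2 + 8*y + 6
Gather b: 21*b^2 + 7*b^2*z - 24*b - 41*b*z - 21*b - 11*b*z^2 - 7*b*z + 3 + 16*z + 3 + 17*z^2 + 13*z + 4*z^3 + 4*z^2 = b^2*(7*z + 21) + b*(-11*z^2 - 48*z - 45) + 4*z^3 + 21*z^2 + 29*z + 6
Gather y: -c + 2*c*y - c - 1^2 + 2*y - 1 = -2*c + y*(2*c + 2) - 2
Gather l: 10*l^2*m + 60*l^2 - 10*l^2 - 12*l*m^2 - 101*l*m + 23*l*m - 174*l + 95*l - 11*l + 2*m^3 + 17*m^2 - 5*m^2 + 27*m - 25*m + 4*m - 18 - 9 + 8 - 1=l^2*(10*m + 50) + l*(-12*m^2 - 78*m - 90) + 2*m^3 + 12*m^2 + 6*m - 20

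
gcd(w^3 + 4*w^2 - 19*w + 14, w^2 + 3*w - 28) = w + 7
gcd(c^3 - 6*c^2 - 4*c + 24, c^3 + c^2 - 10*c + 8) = c - 2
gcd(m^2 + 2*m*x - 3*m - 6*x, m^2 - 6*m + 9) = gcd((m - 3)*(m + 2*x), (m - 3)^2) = m - 3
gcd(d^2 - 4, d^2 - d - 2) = d - 2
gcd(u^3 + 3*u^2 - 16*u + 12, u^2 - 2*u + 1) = u - 1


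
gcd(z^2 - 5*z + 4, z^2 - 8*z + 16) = z - 4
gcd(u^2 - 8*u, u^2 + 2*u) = u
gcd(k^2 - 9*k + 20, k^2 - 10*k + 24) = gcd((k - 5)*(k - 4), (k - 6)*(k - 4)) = k - 4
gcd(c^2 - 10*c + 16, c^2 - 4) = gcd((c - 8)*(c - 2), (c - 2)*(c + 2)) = c - 2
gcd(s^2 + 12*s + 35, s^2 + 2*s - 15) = s + 5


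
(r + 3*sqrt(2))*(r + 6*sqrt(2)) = r^2 + 9*sqrt(2)*r + 36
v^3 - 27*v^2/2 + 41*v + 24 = (v - 8)*(v - 6)*(v + 1/2)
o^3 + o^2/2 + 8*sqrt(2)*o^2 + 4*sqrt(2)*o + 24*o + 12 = (o + 1/2)*(o + 2*sqrt(2))*(o + 6*sqrt(2))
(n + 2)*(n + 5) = n^2 + 7*n + 10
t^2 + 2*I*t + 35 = (t - 5*I)*(t + 7*I)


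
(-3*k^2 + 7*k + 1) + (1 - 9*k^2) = -12*k^2 + 7*k + 2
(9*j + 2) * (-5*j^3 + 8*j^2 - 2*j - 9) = -45*j^4 + 62*j^3 - 2*j^2 - 85*j - 18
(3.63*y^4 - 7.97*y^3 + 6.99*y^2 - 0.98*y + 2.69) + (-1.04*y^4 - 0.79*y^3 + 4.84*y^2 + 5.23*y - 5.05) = 2.59*y^4 - 8.76*y^3 + 11.83*y^2 + 4.25*y - 2.36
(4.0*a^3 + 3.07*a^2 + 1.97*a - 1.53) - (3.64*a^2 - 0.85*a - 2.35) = 4.0*a^3 - 0.57*a^2 + 2.82*a + 0.82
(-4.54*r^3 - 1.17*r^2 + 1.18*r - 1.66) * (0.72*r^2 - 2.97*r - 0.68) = -3.2688*r^5 + 12.6414*r^4 + 7.4117*r^3 - 3.9042*r^2 + 4.1278*r + 1.1288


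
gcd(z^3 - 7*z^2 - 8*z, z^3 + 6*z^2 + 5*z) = z^2 + z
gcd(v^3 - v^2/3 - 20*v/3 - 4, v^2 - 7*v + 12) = v - 3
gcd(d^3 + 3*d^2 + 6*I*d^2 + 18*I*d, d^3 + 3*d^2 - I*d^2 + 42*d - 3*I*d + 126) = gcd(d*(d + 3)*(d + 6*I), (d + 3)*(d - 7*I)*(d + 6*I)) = d^2 + d*(3 + 6*I) + 18*I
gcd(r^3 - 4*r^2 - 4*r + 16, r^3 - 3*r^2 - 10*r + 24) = r^2 - 6*r + 8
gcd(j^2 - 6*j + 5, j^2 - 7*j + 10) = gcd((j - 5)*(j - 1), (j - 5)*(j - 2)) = j - 5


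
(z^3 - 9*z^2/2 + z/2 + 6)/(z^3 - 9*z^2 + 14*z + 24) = (z - 3/2)/(z - 6)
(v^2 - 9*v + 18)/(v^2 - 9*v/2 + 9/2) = 2*(v - 6)/(2*v - 3)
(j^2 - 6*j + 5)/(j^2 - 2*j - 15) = (j - 1)/(j + 3)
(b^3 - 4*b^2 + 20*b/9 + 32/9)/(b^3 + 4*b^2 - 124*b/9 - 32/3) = (b - 2)/(b + 6)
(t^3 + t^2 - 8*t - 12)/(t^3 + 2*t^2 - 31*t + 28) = (t^3 + t^2 - 8*t - 12)/(t^3 + 2*t^2 - 31*t + 28)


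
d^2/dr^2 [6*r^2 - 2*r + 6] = 12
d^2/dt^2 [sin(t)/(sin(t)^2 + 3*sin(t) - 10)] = (-sin(t)^5 + 3*sin(t)^4 - 58*sin(t)^3 - 30*sin(t)^2 - 40*sin(t) + 60)/((sin(t) - 2)^3*(sin(t) + 5)^3)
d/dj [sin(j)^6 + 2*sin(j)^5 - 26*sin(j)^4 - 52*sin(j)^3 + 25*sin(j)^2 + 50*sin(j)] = 2*(3*sin(j)^5 + 5*sin(j)^4 - 52*sin(j)^3 - 78*sin(j)^2 + 25*sin(j) + 25)*cos(j)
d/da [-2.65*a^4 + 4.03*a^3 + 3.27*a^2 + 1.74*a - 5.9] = -10.6*a^3 + 12.09*a^2 + 6.54*a + 1.74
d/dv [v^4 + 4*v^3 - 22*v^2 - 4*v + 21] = 4*v^3 + 12*v^2 - 44*v - 4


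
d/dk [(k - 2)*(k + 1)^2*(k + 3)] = 4*k^3 + 9*k^2 - 6*k - 11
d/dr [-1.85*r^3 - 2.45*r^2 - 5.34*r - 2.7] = -5.55*r^2 - 4.9*r - 5.34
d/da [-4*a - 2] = -4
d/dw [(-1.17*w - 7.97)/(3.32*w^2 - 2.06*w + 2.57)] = (3.8844*w^2 + 52.9208*w - 19.4251)/(11.0224*w^4 - 13.6784*w^3 + 21.3084*w^2 - 10.5884*w + 6.6049)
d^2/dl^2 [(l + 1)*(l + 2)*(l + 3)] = 6*l + 12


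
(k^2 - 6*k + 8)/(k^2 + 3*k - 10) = (k - 4)/(k + 5)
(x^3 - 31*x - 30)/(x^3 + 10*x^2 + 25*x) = (x^2 - 5*x - 6)/(x*(x + 5))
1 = 1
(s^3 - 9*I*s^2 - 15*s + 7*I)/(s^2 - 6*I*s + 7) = (s^2 - 2*I*s - 1)/(s + I)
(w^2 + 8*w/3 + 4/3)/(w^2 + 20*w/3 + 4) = (w + 2)/(w + 6)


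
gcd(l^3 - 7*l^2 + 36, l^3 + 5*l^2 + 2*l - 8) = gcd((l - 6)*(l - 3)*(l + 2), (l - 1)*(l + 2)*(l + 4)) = l + 2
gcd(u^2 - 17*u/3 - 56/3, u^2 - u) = 1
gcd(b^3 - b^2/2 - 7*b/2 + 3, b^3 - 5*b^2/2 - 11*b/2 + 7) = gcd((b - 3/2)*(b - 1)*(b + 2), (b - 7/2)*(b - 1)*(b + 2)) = b^2 + b - 2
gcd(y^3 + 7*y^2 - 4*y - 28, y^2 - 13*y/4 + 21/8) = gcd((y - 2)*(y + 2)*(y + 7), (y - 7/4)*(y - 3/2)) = 1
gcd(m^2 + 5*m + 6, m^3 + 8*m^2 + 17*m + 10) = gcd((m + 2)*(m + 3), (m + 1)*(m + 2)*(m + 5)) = m + 2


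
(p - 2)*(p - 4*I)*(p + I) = p^3 - 2*p^2 - 3*I*p^2 + 4*p + 6*I*p - 8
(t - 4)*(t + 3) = t^2 - t - 12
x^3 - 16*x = x*(x - 4)*(x + 4)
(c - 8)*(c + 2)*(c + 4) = c^3 - 2*c^2 - 40*c - 64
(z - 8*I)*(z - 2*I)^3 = z^4 - 14*I*z^3 - 60*z^2 + 104*I*z + 64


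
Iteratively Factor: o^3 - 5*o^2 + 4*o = (o)*(o^2 - 5*o + 4) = o*(o - 4)*(o - 1)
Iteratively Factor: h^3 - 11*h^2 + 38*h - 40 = (h - 2)*(h^2 - 9*h + 20) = (h - 4)*(h - 2)*(h - 5)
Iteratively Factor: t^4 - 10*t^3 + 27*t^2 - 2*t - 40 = (t - 4)*(t^3 - 6*t^2 + 3*t + 10) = (t - 4)*(t - 2)*(t^2 - 4*t - 5) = (t - 5)*(t - 4)*(t - 2)*(t + 1)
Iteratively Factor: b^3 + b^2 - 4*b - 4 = (b - 2)*(b^2 + 3*b + 2) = (b - 2)*(b + 1)*(b + 2)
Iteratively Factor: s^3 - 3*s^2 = (s)*(s^2 - 3*s) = s^2*(s - 3)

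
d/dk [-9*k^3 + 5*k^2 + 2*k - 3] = -27*k^2 + 10*k + 2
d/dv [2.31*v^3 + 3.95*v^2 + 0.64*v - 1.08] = 6.93*v^2 + 7.9*v + 0.64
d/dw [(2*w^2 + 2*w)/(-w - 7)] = 2*(-w^2 - 14*w - 7)/(w^2 + 14*w + 49)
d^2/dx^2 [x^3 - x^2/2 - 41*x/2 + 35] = 6*x - 1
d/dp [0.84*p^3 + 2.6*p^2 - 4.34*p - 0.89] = 2.52*p^2 + 5.2*p - 4.34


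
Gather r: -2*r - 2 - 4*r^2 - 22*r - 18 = -4*r^2 - 24*r - 20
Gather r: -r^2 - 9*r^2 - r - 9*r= -10*r^2 - 10*r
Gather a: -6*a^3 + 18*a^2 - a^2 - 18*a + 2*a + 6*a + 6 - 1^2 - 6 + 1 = -6*a^3 + 17*a^2 - 10*a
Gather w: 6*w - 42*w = -36*w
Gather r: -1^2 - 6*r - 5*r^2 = -5*r^2 - 6*r - 1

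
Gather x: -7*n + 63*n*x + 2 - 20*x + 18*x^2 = -7*n + 18*x^2 + x*(63*n - 20) + 2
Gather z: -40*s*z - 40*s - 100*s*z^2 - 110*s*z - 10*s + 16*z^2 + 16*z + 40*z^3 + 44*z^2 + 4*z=-50*s + 40*z^3 + z^2*(60 - 100*s) + z*(20 - 150*s)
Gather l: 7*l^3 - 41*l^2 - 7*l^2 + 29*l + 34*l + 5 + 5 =7*l^3 - 48*l^2 + 63*l + 10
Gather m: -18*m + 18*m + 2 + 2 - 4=0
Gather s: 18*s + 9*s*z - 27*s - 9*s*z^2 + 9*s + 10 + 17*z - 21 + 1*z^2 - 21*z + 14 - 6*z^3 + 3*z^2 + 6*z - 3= s*(-9*z^2 + 9*z) - 6*z^3 + 4*z^2 + 2*z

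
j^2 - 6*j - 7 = (j - 7)*(j + 1)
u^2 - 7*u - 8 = (u - 8)*(u + 1)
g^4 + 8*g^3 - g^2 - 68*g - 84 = (g - 3)*(g + 2)^2*(g + 7)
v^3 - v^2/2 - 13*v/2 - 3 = (v - 3)*(v + 1/2)*(v + 2)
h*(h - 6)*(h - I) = h^3 - 6*h^2 - I*h^2 + 6*I*h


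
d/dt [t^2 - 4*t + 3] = 2*t - 4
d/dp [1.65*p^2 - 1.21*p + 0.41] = 3.3*p - 1.21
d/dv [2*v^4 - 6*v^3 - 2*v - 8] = 8*v^3 - 18*v^2 - 2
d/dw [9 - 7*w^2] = -14*w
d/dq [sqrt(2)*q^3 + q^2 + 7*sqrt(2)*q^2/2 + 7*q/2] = 3*sqrt(2)*q^2 + 2*q + 7*sqrt(2)*q + 7/2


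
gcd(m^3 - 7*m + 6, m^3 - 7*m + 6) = m^3 - 7*m + 6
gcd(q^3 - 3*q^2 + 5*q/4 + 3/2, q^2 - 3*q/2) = q - 3/2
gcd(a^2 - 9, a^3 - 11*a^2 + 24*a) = a - 3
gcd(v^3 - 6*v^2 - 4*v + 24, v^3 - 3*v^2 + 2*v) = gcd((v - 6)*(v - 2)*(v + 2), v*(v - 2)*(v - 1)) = v - 2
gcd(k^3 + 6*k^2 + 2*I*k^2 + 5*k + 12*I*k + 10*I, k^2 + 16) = 1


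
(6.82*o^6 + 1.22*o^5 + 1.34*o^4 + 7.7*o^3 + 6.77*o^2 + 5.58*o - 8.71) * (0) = 0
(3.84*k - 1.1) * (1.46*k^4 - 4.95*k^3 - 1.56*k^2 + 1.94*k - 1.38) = 5.6064*k^5 - 20.614*k^4 - 0.5454*k^3 + 9.1656*k^2 - 7.4332*k + 1.518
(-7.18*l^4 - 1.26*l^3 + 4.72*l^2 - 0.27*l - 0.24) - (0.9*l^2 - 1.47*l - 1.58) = -7.18*l^4 - 1.26*l^3 + 3.82*l^2 + 1.2*l + 1.34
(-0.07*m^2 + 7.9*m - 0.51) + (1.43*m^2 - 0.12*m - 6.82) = 1.36*m^2 + 7.78*m - 7.33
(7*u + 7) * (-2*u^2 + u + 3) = -14*u^3 - 7*u^2 + 28*u + 21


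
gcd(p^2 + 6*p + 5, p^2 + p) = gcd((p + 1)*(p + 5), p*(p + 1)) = p + 1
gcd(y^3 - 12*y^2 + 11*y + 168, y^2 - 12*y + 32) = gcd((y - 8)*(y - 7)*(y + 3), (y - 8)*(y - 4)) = y - 8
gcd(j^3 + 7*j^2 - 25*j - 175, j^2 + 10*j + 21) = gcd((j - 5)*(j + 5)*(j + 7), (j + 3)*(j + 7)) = j + 7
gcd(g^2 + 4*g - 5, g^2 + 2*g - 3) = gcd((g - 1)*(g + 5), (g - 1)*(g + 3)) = g - 1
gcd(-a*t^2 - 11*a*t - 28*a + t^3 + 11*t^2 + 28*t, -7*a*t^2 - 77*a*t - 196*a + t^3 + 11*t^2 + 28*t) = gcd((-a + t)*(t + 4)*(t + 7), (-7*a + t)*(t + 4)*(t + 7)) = t^2 + 11*t + 28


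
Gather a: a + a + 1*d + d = 2*a + 2*d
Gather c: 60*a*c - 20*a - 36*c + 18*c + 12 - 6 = -20*a + c*(60*a - 18) + 6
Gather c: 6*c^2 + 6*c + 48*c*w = 6*c^2 + c*(48*w + 6)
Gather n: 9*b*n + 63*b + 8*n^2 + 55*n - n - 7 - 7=63*b + 8*n^2 + n*(9*b + 54) - 14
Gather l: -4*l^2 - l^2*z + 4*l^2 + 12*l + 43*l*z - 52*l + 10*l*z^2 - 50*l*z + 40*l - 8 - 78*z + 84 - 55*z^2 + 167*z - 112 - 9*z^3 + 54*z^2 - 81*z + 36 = -l^2*z + l*(10*z^2 - 7*z) - 9*z^3 - z^2 + 8*z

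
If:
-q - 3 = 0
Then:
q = -3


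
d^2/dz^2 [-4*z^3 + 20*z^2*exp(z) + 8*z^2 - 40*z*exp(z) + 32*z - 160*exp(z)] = 20*z^2*exp(z) + 40*z*exp(z) - 24*z - 200*exp(z) + 16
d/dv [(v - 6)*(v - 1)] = 2*v - 7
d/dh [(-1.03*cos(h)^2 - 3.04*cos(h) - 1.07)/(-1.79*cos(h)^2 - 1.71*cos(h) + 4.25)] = (3.6803*cos(h)^2 + 12.5856*cos(h) + 14.7497)*sin(h)/(3.2041*cos(h)^4 + 6.1218*cos(h)^3 - 12.2909*cos(h)^2 - 14.535*cos(h) + 18.0625)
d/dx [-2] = 0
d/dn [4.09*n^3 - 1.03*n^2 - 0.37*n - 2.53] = 12.27*n^2 - 2.06*n - 0.37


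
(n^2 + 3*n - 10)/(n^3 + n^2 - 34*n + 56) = (n + 5)/(n^2 + 3*n - 28)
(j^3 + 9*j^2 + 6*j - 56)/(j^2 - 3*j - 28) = (j^2 + 5*j - 14)/(j - 7)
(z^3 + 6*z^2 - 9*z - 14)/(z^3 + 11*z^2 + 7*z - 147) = (z^2 - z - 2)/(z^2 + 4*z - 21)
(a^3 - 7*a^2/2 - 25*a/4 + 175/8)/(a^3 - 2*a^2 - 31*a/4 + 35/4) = (a - 5/2)/(a - 1)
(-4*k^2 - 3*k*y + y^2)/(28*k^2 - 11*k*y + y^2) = (k + y)/(-7*k + y)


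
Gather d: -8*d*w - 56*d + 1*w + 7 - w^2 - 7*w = d*(-8*w - 56) - w^2 - 6*w + 7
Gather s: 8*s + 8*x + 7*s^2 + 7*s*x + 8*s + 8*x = 7*s^2 + s*(7*x + 16) + 16*x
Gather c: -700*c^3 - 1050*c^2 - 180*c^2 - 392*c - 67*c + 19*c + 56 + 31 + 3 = -700*c^3 - 1230*c^2 - 440*c + 90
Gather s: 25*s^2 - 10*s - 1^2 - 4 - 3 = 25*s^2 - 10*s - 8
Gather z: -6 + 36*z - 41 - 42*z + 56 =9 - 6*z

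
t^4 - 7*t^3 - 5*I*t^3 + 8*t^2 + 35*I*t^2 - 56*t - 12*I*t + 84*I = (t - 7)*(t - 6*I)*(t - I)*(t + 2*I)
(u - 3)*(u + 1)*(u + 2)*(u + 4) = u^4 + 4*u^3 - 7*u^2 - 34*u - 24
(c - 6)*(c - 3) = c^2 - 9*c + 18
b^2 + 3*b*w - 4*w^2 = (b - w)*(b + 4*w)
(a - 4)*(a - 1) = a^2 - 5*a + 4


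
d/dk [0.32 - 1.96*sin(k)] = -1.96*cos(k)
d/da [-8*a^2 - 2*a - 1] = -16*a - 2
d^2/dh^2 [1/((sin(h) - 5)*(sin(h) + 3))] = (-4*sin(h)^4 + 6*sin(h)^3 - 58*sin(h)^2 + 18*sin(h) + 38)/((sin(h) - 5)^3*(sin(h) + 3)^3)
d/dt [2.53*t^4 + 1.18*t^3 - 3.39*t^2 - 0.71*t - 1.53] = 10.12*t^3 + 3.54*t^2 - 6.78*t - 0.71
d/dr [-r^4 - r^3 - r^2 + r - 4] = -4*r^3 - 3*r^2 - 2*r + 1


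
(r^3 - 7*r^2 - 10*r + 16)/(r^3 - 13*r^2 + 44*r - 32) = (r + 2)/(r - 4)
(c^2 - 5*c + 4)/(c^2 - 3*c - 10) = (-c^2 + 5*c - 4)/(-c^2 + 3*c + 10)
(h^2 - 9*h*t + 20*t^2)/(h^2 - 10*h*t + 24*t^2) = (-h + 5*t)/(-h + 6*t)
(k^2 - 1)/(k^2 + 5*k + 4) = (k - 1)/(k + 4)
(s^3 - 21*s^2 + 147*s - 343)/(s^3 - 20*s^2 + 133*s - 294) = (s - 7)/(s - 6)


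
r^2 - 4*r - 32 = (r - 8)*(r + 4)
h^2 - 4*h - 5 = (h - 5)*(h + 1)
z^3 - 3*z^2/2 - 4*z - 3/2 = (z - 3)*(z + 1/2)*(z + 1)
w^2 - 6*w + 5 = (w - 5)*(w - 1)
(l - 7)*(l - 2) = l^2 - 9*l + 14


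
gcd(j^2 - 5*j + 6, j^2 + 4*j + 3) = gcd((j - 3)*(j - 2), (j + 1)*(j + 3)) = 1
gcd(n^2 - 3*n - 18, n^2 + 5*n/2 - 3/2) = n + 3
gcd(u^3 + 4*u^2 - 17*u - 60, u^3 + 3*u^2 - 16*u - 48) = u^2 - u - 12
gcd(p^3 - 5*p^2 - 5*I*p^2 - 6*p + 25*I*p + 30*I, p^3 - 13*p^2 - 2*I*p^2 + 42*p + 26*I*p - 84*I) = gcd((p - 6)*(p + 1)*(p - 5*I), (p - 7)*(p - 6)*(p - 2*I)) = p - 6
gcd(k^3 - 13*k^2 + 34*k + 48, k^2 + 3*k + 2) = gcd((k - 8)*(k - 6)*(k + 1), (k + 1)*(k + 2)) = k + 1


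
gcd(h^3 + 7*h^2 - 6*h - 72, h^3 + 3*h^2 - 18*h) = h^2 + 3*h - 18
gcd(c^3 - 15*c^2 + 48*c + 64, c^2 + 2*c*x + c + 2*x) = c + 1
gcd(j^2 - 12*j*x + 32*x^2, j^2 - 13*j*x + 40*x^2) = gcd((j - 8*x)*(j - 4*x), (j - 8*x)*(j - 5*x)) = -j + 8*x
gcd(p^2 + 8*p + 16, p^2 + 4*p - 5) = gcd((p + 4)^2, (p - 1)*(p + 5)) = 1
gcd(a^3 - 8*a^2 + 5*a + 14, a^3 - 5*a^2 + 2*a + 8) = a^2 - a - 2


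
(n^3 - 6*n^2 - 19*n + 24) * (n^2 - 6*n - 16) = n^5 - 12*n^4 + n^3 + 234*n^2 + 160*n - 384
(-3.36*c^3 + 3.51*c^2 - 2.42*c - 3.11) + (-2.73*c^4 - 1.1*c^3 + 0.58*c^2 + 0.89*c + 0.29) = -2.73*c^4 - 4.46*c^3 + 4.09*c^2 - 1.53*c - 2.82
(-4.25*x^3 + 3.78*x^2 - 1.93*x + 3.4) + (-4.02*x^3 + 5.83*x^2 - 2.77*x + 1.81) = -8.27*x^3 + 9.61*x^2 - 4.7*x + 5.21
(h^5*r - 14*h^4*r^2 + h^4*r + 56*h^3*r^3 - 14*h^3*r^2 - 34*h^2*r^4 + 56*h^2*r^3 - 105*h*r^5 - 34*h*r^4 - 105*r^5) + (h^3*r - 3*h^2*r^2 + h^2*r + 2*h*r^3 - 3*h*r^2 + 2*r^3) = h^5*r - 14*h^4*r^2 + h^4*r + 56*h^3*r^3 - 14*h^3*r^2 + h^3*r - 34*h^2*r^4 + 56*h^2*r^3 - 3*h^2*r^2 + h^2*r - 105*h*r^5 - 34*h*r^4 + 2*h*r^3 - 3*h*r^2 - 105*r^5 + 2*r^3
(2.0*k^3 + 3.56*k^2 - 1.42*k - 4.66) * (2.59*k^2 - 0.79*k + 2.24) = 5.18*k^5 + 7.6404*k^4 - 2.0102*k^3 - 2.9732*k^2 + 0.5006*k - 10.4384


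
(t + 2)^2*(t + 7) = t^3 + 11*t^2 + 32*t + 28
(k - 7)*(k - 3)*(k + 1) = k^3 - 9*k^2 + 11*k + 21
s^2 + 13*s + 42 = (s + 6)*(s + 7)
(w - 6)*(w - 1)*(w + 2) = w^3 - 5*w^2 - 8*w + 12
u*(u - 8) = u^2 - 8*u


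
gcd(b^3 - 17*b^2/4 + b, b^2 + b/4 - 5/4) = 1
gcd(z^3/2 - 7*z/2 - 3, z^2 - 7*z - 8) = z + 1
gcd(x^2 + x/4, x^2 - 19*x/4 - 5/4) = x + 1/4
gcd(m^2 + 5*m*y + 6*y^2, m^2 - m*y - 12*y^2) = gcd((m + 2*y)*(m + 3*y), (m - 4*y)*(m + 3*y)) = m + 3*y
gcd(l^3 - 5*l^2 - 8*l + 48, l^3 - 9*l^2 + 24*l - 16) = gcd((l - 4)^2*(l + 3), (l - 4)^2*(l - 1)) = l^2 - 8*l + 16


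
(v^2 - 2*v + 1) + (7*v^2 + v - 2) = 8*v^2 - v - 1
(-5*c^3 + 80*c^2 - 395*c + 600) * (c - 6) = -5*c^4 + 110*c^3 - 875*c^2 + 2970*c - 3600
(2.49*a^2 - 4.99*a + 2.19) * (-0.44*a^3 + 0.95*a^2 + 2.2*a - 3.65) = -1.0956*a^5 + 4.5611*a^4 - 0.2261*a^3 - 17.986*a^2 + 23.0315*a - 7.9935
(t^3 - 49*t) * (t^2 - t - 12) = t^5 - t^4 - 61*t^3 + 49*t^2 + 588*t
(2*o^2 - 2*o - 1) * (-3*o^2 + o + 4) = -6*o^4 + 8*o^3 + 9*o^2 - 9*o - 4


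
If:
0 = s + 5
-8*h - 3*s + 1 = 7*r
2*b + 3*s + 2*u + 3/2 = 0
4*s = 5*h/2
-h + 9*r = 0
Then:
No Solution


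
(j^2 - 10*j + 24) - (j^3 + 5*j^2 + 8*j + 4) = -j^3 - 4*j^2 - 18*j + 20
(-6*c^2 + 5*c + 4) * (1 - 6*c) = 36*c^3 - 36*c^2 - 19*c + 4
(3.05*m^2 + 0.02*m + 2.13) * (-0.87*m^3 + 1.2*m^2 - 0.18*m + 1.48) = -2.6535*m^5 + 3.6426*m^4 - 2.3781*m^3 + 7.0664*m^2 - 0.3538*m + 3.1524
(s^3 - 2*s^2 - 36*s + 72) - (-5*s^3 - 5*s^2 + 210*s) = 6*s^3 + 3*s^2 - 246*s + 72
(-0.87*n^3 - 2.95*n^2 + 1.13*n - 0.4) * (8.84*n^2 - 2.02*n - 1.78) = -7.6908*n^5 - 24.3206*n^4 + 17.4968*n^3 - 0.5676*n^2 - 1.2034*n + 0.712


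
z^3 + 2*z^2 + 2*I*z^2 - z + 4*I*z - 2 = (z + 2)*(z + I)^2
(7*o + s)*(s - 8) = 7*o*s - 56*o + s^2 - 8*s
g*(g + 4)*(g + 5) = g^3 + 9*g^2 + 20*g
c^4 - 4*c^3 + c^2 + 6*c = c*(c - 3)*(c - 2)*(c + 1)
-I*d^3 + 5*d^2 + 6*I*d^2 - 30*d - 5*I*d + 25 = (d - 5)*(d + 5*I)*(-I*d + I)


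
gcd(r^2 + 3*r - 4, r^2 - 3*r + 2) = r - 1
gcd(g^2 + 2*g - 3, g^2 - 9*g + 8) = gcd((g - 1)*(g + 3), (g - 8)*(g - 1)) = g - 1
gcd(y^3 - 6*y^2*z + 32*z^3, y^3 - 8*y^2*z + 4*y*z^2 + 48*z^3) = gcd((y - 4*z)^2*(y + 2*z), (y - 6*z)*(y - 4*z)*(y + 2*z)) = y^2 - 2*y*z - 8*z^2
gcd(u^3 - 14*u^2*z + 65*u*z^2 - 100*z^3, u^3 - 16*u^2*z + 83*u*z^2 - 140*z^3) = u^2 - 9*u*z + 20*z^2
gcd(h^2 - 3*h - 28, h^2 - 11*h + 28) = h - 7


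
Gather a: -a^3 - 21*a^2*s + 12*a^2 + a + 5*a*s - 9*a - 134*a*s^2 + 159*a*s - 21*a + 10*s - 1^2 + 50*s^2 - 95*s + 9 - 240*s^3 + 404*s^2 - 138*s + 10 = -a^3 + a^2*(12 - 21*s) + a*(-134*s^2 + 164*s - 29) - 240*s^3 + 454*s^2 - 223*s + 18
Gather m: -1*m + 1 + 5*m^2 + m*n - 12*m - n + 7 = 5*m^2 + m*(n - 13) - n + 8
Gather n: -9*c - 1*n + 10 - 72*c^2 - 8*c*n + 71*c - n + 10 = -72*c^2 + 62*c + n*(-8*c - 2) + 20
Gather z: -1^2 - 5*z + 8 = 7 - 5*z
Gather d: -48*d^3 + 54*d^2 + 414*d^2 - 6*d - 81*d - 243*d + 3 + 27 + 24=-48*d^3 + 468*d^2 - 330*d + 54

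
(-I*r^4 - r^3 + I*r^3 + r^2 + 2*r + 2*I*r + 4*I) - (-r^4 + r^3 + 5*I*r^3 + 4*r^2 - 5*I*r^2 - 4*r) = r^4 - I*r^4 - 2*r^3 - 4*I*r^3 - 3*r^2 + 5*I*r^2 + 6*r + 2*I*r + 4*I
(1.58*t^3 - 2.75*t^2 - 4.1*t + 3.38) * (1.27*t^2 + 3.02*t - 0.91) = 2.0066*t^5 + 1.2791*t^4 - 14.9498*t^3 - 5.5869*t^2 + 13.9386*t - 3.0758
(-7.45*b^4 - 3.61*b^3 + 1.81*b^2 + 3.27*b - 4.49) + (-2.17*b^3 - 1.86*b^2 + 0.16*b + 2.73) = -7.45*b^4 - 5.78*b^3 - 0.05*b^2 + 3.43*b - 1.76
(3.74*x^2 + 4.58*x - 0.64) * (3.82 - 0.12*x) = -0.4488*x^3 + 13.7372*x^2 + 17.5724*x - 2.4448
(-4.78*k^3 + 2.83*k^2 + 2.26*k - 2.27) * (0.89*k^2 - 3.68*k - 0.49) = -4.2542*k^5 + 20.1091*k^4 - 6.0608*k^3 - 11.7238*k^2 + 7.2462*k + 1.1123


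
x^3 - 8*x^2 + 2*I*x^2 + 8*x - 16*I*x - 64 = (x - 8)*(x - 2*I)*(x + 4*I)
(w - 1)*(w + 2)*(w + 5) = w^3 + 6*w^2 + 3*w - 10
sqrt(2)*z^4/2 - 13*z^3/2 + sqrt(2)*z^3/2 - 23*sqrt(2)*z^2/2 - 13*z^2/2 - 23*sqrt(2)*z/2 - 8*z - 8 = (z + 1)*(z - 8*sqrt(2))*(z + sqrt(2)/2)*(sqrt(2)*z/2 + 1)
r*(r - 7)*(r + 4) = r^3 - 3*r^2 - 28*r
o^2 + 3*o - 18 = (o - 3)*(o + 6)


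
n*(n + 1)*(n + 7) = n^3 + 8*n^2 + 7*n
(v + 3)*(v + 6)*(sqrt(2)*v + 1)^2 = 2*v^4 + 2*sqrt(2)*v^3 + 18*v^3 + 18*sqrt(2)*v^2 + 37*v^2 + 9*v + 36*sqrt(2)*v + 18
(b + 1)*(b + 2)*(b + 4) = b^3 + 7*b^2 + 14*b + 8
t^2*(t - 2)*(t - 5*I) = t^4 - 2*t^3 - 5*I*t^3 + 10*I*t^2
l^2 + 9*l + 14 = (l + 2)*(l + 7)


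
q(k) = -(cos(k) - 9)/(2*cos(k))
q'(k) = -(cos(k) - 9)*sin(k)/(2*cos(k)^2) + sin(k)/(2*cos(k))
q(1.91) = -14.02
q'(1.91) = 38.33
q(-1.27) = 14.69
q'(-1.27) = -48.96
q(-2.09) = -9.57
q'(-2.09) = -15.87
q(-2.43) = -6.44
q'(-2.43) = -5.12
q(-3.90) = -6.70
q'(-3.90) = 5.87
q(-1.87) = -15.77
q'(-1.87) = -49.49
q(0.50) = 4.63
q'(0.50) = 2.80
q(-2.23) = -7.85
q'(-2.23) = -9.48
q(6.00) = 4.19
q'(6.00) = -1.36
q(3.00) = -5.05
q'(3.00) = 0.65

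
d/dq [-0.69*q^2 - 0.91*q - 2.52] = -1.38*q - 0.91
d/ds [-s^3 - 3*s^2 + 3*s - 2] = -3*s^2 - 6*s + 3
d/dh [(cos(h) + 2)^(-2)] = 2*sin(h)/(cos(h) + 2)^3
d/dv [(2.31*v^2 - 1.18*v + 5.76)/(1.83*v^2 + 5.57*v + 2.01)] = (15.0261*v^2 - 11.7954*v - 34.455)/(3.3489*v^4 + 20.3862*v^3 + 38.3815*v^2 + 22.3914*v + 4.0401)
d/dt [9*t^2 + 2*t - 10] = 18*t + 2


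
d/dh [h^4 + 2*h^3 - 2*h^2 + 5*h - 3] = 4*h^3 + 6*h^2 - 4*h + 5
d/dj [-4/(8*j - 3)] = 32/(8*j - 3)^2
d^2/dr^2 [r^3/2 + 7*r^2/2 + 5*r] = 3*r + 7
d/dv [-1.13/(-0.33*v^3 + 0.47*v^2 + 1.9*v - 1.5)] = (-1.1187*v^2 + 1.0622*v + 2.147)/(0.33*v^3 - 0.47*v^2 - 1.9*v + 1.5)^2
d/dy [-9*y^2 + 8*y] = 8 - 18*y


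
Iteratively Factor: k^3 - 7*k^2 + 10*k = (k - 5)*(k^2 - 2*k) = k*(k - 5)*(k - 2)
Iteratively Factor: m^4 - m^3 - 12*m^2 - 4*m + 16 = (m - 1)*(m^3 - 12*m - 16) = (m - 1)*(m + 2)*(m^2 - 2*m - 8) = (m - 4)*(m - 1)*(m + 2)*(m + 2)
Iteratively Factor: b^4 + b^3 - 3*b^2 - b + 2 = (b - 1)*(b^3 + 2*b^2 - b - 2) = (b - 1)*(b + 2)*(b^2 - 1) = (b - 1)*(b + 1)*(b + 2)*(b - 1)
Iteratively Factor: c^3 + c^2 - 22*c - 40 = (c + 4)*(c^2 - 3*c - 10) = (c + 2)*(c + 4)*(c - 5)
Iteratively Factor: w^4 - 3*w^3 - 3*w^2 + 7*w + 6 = (w + 1)*(w^3 - 4*w^2 + w + 6) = (w + 1)^2*(w^2 - 5*w + 6) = (w - 3)*(w + 1)^2*(w - 2)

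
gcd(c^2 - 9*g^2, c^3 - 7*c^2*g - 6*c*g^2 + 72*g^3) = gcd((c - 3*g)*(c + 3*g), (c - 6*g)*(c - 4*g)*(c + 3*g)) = c + 3*g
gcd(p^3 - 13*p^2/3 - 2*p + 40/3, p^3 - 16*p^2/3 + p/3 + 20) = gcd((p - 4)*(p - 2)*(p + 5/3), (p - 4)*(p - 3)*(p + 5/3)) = p^2 - 7*p/3 - 20/3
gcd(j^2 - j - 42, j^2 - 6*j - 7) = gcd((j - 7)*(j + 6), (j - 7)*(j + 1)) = j - 7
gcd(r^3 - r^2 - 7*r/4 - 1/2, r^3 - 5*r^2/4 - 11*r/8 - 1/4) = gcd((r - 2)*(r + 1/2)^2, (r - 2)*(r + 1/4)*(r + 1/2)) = r^2 - 3*r/2 - 1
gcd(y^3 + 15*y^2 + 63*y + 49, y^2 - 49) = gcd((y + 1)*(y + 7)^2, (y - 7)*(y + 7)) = y + 7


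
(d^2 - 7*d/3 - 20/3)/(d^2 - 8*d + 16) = (d + 5/3)/(d - 4)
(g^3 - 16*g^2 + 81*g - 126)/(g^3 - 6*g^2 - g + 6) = (g^2 - 10*g + 21)/(g^2 - 1)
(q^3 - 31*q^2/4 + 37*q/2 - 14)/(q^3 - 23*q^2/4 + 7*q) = (q - 2)/q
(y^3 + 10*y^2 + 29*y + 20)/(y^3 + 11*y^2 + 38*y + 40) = (y + 1)/(y + 2)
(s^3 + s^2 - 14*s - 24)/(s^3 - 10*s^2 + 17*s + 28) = (s^2 + 5*s + 6)/(s^2 - 6*s - 7)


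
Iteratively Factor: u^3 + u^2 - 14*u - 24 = (u + 3)*(u^2 - 2*u - 8) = (u + 2)*(u + 3)*(u - 4)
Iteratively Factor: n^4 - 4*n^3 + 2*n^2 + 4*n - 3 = (n - 3)*(n^3 - n^2 - n + 1) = (n - 3)*(n - 1)*(n^2 - 1) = (n - 3)*(n - 1)*(n + 1)*(n - 1)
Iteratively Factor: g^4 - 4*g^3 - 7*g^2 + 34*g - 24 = (g - 4)*(g^3 - 7*g + 6) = (g - 4)*(g + 3)*(g^2 - 3*g + 2) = (g - 4)*(g - 1)*(g + 3)*(g - 2)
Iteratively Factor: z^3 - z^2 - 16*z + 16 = (z - 1)*(z^2 - 16) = (z - 1)*(z + 4)*(z - 4)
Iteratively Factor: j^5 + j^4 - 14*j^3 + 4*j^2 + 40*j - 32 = (j - 2)*(j^4 + 3*j^3 - 8*j^2 - 12*j + 16) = (j - 2)*(j - 1)*(j^3 + 4*j^2 - 4*j - 16) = (j - 2)*(j - 1)*(j + 2)*(j^2 + 2*j - 8) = (j - 2)^2*(j - 1)*(j + 2)*(j + 4)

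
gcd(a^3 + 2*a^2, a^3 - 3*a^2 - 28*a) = a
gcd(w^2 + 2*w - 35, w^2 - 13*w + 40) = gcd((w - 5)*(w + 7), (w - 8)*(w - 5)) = w - 5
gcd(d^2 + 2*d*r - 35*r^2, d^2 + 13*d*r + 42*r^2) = d + 7*r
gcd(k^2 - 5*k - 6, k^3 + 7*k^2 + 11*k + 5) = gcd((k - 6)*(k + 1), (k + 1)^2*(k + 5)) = k + 1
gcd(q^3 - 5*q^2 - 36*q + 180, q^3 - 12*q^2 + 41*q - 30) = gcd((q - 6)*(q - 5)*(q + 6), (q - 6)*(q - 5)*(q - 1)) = q^2 - 11*q + 30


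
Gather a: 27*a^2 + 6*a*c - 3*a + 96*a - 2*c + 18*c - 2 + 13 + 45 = 27*a^2 + a*(6*c + 93) + 16*c + 56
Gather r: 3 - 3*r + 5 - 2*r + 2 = 10 - 5*r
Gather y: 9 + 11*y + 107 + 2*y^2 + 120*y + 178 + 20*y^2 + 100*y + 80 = 22*y^2 + 231*y + 374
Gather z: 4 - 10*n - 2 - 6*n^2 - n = -6*n^2 - 11*n + 2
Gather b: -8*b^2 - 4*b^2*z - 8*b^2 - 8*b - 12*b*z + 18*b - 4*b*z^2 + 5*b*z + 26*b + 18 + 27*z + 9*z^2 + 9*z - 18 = b^2*(-4*z - 16) + b*(-4*z^2 - 7*z + 36) + 9*z^2 + 36*z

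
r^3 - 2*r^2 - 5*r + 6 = (r - 3)*(r - 1)*(r + 2)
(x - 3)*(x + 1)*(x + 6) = x^3 + 4*x^2 - 15*x - 18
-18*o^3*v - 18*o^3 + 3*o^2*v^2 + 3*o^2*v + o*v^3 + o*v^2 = (-3*o + v)*(6*o + v)*(o*v + o)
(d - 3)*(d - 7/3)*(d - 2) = d^3 - 22*d^2/3 + 53*d/3 - 14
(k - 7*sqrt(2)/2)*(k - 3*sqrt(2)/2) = k^2 - 5*sqrt(2)*k + 21/2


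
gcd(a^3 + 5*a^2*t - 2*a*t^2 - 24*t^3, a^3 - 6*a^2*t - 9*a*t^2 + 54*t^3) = a + 3*t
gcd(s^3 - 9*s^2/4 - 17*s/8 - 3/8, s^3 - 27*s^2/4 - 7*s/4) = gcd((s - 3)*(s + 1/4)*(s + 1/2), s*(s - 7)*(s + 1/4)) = s + 1/4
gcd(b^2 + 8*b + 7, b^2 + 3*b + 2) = b + 1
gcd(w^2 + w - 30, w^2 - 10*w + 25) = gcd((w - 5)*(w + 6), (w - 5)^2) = w - 5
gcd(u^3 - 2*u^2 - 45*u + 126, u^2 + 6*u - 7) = u + 7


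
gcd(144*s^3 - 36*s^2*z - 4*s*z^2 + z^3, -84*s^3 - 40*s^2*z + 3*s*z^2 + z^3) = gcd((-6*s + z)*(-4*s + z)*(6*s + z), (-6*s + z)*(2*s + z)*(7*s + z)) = -6*s + z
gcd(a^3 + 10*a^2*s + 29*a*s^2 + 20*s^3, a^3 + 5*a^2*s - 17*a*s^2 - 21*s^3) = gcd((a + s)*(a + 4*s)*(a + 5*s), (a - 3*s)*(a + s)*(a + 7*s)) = a + s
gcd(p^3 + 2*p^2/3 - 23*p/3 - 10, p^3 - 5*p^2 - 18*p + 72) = p - 3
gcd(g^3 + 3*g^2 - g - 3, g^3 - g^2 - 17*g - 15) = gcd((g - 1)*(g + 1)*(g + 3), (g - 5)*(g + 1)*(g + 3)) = g^2 + 4*g + 3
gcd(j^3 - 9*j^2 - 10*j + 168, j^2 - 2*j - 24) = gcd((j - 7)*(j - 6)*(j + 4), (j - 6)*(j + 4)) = j^2 - 2*j - 24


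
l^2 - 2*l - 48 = (l - 8)*(l + 6)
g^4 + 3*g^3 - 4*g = g*(g - 1)*(g + 2)^2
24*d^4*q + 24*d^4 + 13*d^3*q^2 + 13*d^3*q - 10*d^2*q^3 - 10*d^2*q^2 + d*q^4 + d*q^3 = (-8*d + q)*(-3*d + q)*(d + q)*(d*q + d)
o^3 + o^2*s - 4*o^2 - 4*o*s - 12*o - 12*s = (o - 6)*(o + 2)*(o + s)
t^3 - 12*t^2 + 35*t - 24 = (t - 8)*(t - 3)*(t - 1)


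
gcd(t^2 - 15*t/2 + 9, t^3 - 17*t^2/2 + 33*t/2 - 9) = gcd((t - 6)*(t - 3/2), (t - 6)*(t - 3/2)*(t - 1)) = t^2 - 15*t/2 + 9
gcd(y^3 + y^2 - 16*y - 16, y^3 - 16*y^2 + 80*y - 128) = y - 4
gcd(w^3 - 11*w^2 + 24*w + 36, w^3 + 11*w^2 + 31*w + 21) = w + 1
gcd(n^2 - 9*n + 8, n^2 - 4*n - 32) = n - 8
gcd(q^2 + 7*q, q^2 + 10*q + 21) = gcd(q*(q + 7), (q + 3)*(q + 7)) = q + 7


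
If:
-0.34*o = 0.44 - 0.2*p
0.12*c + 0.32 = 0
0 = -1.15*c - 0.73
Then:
No Solution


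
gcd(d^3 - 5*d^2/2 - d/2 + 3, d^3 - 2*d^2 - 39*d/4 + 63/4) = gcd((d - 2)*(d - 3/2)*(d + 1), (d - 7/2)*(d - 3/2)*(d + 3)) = d - 3/2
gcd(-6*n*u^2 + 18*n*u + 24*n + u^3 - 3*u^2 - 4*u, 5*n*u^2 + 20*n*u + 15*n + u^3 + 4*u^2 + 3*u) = u + 1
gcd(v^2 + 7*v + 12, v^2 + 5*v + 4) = v + 4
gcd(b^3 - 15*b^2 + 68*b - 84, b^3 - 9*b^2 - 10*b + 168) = b^2 - 13*b + 42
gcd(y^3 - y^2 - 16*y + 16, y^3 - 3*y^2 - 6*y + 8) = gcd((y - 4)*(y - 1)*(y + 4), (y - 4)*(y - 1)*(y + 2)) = y^2 - 5*y + 4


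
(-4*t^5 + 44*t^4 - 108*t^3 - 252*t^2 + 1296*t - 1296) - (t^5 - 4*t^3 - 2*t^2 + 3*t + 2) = -5*t^5 + 44*t^4 - 104*t^3 - 250*t^2 + 1293*t - 1298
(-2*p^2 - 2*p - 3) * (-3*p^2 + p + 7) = 6*p^4 + 4*p^3 - 7*p^2 - 17*p - 21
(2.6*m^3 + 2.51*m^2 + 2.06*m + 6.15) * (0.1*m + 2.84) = 0.26*m^4 + 7.635*m^3 + 7.3344*m^2 + 6.4654*m + 17.466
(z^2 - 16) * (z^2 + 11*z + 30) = z^4 + 11*z^3 + 14*z^2 - 176*z - 480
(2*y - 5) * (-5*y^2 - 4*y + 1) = -10*y^3 + 17*y^2 + 22*y - 5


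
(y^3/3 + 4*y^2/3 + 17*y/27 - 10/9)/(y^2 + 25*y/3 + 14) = (9*y^3 + 36*y^2 + 17*y - 30)/(9*(3*y^2 + 25*y + 42))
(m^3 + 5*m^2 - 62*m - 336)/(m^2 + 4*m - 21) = (m^2 - 2*m - 48)/(m - 3)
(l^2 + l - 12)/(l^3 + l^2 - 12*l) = 1/l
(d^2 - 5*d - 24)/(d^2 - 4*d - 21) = (d - 8)/(d - 7)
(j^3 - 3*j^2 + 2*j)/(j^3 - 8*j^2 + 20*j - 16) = j*(j - 1)/(j^2 - 6*j + 8)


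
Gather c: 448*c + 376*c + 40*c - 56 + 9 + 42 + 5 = 864*c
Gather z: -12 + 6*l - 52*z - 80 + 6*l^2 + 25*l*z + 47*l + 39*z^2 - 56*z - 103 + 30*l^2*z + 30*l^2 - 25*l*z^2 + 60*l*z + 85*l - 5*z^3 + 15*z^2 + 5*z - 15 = 36*l^2 + 138*l - 5*z^3 + z^2*(54 - 25*l) + z*(30*l^2 + 85*l - 103) - 210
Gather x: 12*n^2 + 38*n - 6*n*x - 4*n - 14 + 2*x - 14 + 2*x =12*n^2 + 34*n + x*(4 - 6*n) - 28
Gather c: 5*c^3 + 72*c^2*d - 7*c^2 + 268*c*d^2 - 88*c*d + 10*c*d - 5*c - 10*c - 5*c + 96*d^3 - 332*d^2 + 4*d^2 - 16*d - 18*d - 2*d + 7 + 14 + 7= 5*c^3 + c^2*(72*d - 7) + c*(268*d^2 - 78*d - 20) + 96*d^3 - 328*d^2 - 36*d + 28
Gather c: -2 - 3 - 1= -6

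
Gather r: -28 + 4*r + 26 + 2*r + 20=6*r + 18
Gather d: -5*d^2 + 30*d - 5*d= -5*d^2 + 25*d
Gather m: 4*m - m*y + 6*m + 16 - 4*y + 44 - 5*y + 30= m*(10 - y) - 9*y + 90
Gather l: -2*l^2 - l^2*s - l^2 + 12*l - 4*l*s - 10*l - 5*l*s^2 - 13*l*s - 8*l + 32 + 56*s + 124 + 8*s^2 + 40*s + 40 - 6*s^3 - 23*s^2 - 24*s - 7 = l^2*(-s - 3) + l*(-5*s^2 - 17*s - 6) - 6*s^3 - 15*s^2 + 72*s + 189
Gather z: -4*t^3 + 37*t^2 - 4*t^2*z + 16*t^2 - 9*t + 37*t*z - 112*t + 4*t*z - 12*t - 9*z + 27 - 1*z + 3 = -4*t^3 + 53*t^2 - 133*t + z*(-4*t^2 + 41*t - 10) + 30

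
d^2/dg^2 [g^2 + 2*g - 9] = 2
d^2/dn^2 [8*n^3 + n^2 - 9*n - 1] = 48*n + 2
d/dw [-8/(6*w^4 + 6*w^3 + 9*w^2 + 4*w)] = 16*(12*w^3 + 9*w^2 + 9*w + 2)/(w^2*(6*w^3 + 6*w^2 + 9*w + 4)^2)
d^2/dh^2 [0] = 0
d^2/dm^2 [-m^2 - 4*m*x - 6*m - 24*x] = -2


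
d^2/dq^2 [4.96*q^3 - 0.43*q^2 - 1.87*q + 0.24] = 29.76*q - 0.86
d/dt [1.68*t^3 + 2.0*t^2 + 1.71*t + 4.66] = 5.04*t^2 + 4.0*t + 1.71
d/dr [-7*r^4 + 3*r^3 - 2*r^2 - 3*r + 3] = -28*r^3 + 9*r^2 - 4*r - 3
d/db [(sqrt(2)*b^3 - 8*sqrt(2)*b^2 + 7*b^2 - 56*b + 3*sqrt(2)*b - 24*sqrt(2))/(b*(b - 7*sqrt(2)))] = (sqrt(2)*b^4 - 28*b^3 - 52*sqrt(2)*b^2 + 168*b^2 + 48*sqrt(2)*b - 336)/(b^2*(b^2 - 14*sqrt(2)*b + 98))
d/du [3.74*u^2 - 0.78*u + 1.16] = 7.48*u - 0.78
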